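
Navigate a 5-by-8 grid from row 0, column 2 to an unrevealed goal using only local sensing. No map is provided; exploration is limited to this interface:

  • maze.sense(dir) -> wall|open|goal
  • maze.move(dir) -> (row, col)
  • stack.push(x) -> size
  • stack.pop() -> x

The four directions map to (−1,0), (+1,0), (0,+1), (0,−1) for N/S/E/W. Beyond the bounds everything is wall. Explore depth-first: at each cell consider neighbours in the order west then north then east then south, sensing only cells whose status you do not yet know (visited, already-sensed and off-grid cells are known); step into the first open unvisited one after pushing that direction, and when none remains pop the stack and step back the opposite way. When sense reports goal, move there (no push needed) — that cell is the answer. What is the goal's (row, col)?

$ maze.sense dir=west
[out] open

$ stack.push x=west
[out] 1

$ maze.move dir=west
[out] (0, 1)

$ maze.sense dir=west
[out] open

$ stack.push x=west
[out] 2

$ maze.move dir=west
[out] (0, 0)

$ maze.sense dir=south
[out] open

$ stack.push x=south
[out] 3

$ maze.move dir=south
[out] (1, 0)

$ maze.sense dir=east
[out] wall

$ maze.sense dir=south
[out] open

$ stack.push x=south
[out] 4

$ maze.move dir=south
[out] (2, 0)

$ maze.sense dir=east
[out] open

$ stack.push x=east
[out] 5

$ maze.move dir=east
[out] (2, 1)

$ maze.sense dir=east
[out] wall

$ maze.sense dir=south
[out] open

$ stack.push x=south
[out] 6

$ maze.move dir=south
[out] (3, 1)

$ maze.sense dir=west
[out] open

$ stack.push x=west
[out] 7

$ maze.move dir=west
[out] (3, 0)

$ maze.sense dir=south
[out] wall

$ stack.pop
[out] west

$ maze.move dir=east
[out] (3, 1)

$ maze.sense dir=east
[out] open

$ stack.push x=east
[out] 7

$ maze.move dir=east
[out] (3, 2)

$ maze.sense dir=east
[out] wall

$ maze.sense dir=south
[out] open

$ stack.push x=south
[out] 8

$ maze.move dir=south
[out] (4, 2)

$ maze.sense dir=west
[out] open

$ stack.push x=west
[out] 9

$ maze.move dir=west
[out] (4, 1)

$ stack.pop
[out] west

$ maze.move dir=east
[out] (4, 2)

$ maze.sense dir=east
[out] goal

$ maze.move dir=east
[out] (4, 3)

Answer: (4, 3)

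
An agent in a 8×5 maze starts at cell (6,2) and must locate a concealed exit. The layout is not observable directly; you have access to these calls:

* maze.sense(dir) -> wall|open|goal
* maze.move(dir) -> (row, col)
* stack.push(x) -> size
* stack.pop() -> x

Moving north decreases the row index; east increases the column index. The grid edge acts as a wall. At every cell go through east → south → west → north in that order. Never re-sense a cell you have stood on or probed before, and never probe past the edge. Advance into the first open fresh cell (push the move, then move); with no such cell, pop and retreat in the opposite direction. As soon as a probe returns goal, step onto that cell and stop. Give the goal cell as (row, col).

Now I run sense passing dir→east, — result: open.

I try push passing x→east, giving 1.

Invoking move passing dir→east, giving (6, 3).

I try sense passing dir→east, and get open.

Now I run push passing x→east, : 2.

I use move passing dir→east, yielding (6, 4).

I run sense passing dir→south, and see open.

Using push passing x→south, → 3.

Then move passing dir→south, yielding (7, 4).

Invoking sense passing dir→west, and observe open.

Calling push passing x→west, and get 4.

Using move passing dir→west, — result: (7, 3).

Invoking sense passing dir→west, which returns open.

Calling push passing x→west, — result: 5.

I use move passing dir→west, and see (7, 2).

I run sense passing dir→west, : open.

Then push passing x→west, which returns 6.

I use move passing dir→west, and see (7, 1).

Using sense passing dir→west, → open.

Using push passing x→west, and get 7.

Now I run move passing dir→west, and get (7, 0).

Calling sense passing dir→north, giving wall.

Invoking pop, : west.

Then move passing dir→east, → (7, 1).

I call sense passing dir→north, giving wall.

I call pop(), yielding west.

Now I run move passing dir→east, : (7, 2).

I run pop(), and observe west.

Calling move passing dir→east, yielding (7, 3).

I invoke pop(), which returns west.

I use move passing dir→east, yielding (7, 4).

Calling pop, yielding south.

Now I run move passing dir→north, → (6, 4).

Calling sense passing dir→north, which returns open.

I call push passing x→north, which returns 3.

Invoking move passing dir→north, and get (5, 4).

I invoke sense passing dir→west, giving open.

I use push passing x→west, → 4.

I run move passing dir→west, and see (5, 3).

I invoke sense passing dir→west, : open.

Using push passing x→west, and observe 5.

I invoke move passing dir→west, — result: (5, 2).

I invoke sense passing dir→west, which returns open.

I invoke push passing x→west, and see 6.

Then move passing dir→west, yielding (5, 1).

I try sense passing dir→west, → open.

I run push passing x→west, → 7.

I use move passing dir→west, : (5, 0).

Using sense passing dir→north, and observe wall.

Calling pop, and observe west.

Now I run move passing dir→east, → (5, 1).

Then sense passing dir→north, which returns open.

Using push passing x→north, and observe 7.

I invoke move passing dir→north, and see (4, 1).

Invoking sense passing dir→east, and get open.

Now I run push passing x→east, giving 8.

I try move passing dir→east, giving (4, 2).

I call sense passing dir→east, — result: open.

I call push passing x→east, yielding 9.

Then move passing dir→east, : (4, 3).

Then sense passing dir→east, yielding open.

I use push passing x→east, and see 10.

Now I run move passing dir→east, — result: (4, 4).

I use sense passing dir→north, and see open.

Using push passing x→north, and see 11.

I try move passing dir→north, which returns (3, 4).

Using sense passing dir→west, : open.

I call push passing x→west, : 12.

Next I call move passing dir→west, which returns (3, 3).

I run sense passing dir→west, which returns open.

I use push passing x→west, and observe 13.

Invoking move passing dir→west, — result: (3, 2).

Next I call sense passing dir→west, giving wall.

I call sense passing dir→north, → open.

I try push passing x→north, — result: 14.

Now I run move passing dir→north, — result: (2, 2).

Calling sense passing dir→east, and get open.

I invoke push passing x→east, and observe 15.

Calling move passing dir→east, and observe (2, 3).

I call sense passing dir→east, : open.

I run push passing x→east, and see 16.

Next I call move passing dir→east, which returns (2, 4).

Next I call sense passing dir→north, : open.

Invoking push passing x→north, yielding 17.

Then move passing dir→north, → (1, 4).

Next I call sense passing dir→west, and see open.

I run push passing x→west, which returns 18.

Invoking move passing dir→west, and get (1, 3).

Invoking sense passing dir→west, which returns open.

Calling push passing x→west, → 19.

Then move passing dir→west, yielding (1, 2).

I use sense passing dir→west, and observe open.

I run push passing x→west, which returns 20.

Then move passing dir→west, yielding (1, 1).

Calling sense passing dir→south, and observe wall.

Then sense passing dir→west, and observe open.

Now I run push passing x→west, giving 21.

Using move passing dir→west, yielding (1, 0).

I run sense passing dir→south, and get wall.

Calling sense passing dir→north, and see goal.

I invoke move passing dir→north, which returns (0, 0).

Answer: (0, 0)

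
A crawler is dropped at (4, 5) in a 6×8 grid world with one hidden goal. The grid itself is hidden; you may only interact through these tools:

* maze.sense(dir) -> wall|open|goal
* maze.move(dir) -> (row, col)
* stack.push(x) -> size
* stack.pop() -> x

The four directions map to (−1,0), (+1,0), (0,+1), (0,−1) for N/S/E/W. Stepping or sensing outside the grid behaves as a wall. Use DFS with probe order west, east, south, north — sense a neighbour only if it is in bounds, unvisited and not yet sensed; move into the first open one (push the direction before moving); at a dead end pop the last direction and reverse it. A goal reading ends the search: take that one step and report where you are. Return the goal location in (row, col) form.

Step: maze.sense[dir='west']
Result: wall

Step: maze.sense[dir='east']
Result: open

Step: stack.push[x='east']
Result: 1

Step: maze.move[dir='east']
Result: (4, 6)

Step: maze.sense[dir='east']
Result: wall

Step: maze.sense[dir='south']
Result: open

Step: stack.push[x='south']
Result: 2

Step: maze.move[dir='south']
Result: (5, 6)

Step: maze.sense[dir='west']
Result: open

Step: stack.push[x='west']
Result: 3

Step: maze.move[dir='west']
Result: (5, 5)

Step: maze.sense[dir='west']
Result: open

Step: stack.push[x='west']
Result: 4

Step: maze.move[dir='west']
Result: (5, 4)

Step: maze.sense[dir='west']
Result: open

Step: stack.push[x='west']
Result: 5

Step: maze.move[dir='west']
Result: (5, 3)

Step: maze.sense[dir='west']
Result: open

Step: stack.push[x='west']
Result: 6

Step: maze.move[dir='west']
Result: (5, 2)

Step: maze.sense[dir='west']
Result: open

Step: stack.push[x='west']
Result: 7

Step: maze.move[dir='west']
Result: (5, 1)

Step: maze.sense[dir='west']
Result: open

Step: stack.push[x='west']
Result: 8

Step: maze.move[dir='west']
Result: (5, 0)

Step: maze.sense[dir='north']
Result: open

Step: stack.push[x='north']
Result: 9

Step: maze.move[dir='north']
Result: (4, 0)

Step: maze.sense[dir='east']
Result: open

Step: stack.push[x='east']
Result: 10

Step: maze.move[dir='east']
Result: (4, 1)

Step: maze.sense[dir='east']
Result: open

Step: stack.push[x='east']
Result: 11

Step: maze.move[dir='east']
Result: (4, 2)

Step: maze.sense[dir='east']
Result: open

Step: stack.push[x='east']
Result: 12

Step: maze.move[dir='east']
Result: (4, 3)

Step: maze.sense[dir='north']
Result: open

Step: stack.push[x='north']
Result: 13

Step: maze.move[dir='north']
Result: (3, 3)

Step: maze.sense[dir='west']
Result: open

Step: stack.push[x='west']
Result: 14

Step: maze.move[dir='west']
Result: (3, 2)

Step: maze.sense[dir='west']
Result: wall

Step: maze.sense[dir='north']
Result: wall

Step: stack.pop[]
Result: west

Step: maze.move[dir='east']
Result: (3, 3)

Step: maze.sense[dir='east']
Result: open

Step: stack.push[x='east']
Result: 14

Step: maze.move[dir='east']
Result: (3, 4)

Step: maze.sense[dir='east']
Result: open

Step: stack.push[x='east']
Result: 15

Step: maze.move[dir='east']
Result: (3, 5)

Step: maze.sense[dir='east']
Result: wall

Step: maze.sense[dir='north']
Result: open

Step: stack.push[x='north']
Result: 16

Step: maze.move[dir='north']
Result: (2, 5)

Step: maze.sense[dir='west']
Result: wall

Step: maze.sense[dir='east']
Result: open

Step: stack.push[x='east']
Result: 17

Step: maze.move[dir='east']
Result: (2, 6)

Step: maze.sense[dir='east']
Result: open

Step: stack.push[x='east']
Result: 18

Step: maze.move[dir='east']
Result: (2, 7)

Step: maze.sense[dir='south']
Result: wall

Step: maze.sense[dir='north']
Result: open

Step: stack.push[x='north']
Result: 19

Step: maze.move[dir='north']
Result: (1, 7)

Step: maze.sense[dir='west']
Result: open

Step: stack.push[x='west']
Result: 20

Step: maze.move[dir='west']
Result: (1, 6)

Step: maze.sense[dir='west']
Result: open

Step: stack.push[x='west']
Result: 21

Step: maze.move[dir='west']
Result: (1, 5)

Step: maze.sense[dir='west']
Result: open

Step: stack.push[x='west']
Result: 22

Step: maze.move[dir='west']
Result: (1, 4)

Step: maze.sense[dir='west']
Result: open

Step: stack.push[x='west']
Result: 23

Step: maze.move[dir='west']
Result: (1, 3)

Step: maze.sense[dir='west']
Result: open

Step: stack.push[x='west']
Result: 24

Step: maze.move[dir='west']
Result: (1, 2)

Step: maze.sense[dir='west']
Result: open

Step: stack.push[x='west']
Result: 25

Step: maze.move[dir='west']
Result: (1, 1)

Step: maze.sense[dir='west']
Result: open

Step: stack.push[x='west']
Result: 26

Step: maze.move[dir='west']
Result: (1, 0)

Step: maze.sense[dir='south']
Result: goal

Step: maze.move[dir='south']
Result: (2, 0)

Answer: (2, 0)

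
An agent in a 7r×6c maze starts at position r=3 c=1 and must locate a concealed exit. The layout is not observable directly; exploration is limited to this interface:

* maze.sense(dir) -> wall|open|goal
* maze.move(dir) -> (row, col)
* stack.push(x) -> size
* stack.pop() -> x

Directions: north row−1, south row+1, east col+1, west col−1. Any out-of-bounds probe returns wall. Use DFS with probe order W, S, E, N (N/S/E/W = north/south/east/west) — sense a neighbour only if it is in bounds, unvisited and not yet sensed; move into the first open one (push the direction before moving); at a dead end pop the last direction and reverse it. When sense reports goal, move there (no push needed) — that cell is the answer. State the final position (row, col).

[in] maze.sense west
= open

[in] stack.push west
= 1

[in] maze.move west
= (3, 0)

[in] maze.sense south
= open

[in] stack.push south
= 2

[in] maze.move south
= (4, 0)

[in] maze.sense south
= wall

[in] maze.sense east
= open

[in] stack.push east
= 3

[in] maze.move east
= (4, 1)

[in] maze.sense south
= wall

[in] maze.sense east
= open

[in] stack.push east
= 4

[in] maze.move east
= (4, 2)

[in] maze.sense south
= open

[in] stack.push south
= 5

[in] maze.move south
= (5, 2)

[in] maze.sense south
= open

[in] stack.push south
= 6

[in] maze.move south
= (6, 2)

[in] maze.sense west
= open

[in] stack.push west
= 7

[in] maze.move west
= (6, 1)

[in] maze.sense west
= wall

[in] stack.pop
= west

[in] maze.move east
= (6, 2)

[in] maze.sense east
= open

[in] stack.push east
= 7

[in] maze.move east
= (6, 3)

[in] maze.sense east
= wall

[in] maze.sense north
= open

[in] stack.push north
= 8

[in] maze.move north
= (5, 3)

[in] maze.sense east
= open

[in] stack.push east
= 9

[in] maze.move east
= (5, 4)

[in] maze.sense east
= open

[in] stack.push east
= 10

[in] maze.move east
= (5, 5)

[in] maze.sense south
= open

[in] stack.push south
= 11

[in] maze.move south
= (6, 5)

[in] stack.pop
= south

[in] maze.move north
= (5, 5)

[in] maze.sense north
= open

[in] stack.push north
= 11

[in] maze.move north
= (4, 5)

[in] maze.sense west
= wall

[in] maze.sense north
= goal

[in] maze.move north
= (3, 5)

Answer: (3, 5)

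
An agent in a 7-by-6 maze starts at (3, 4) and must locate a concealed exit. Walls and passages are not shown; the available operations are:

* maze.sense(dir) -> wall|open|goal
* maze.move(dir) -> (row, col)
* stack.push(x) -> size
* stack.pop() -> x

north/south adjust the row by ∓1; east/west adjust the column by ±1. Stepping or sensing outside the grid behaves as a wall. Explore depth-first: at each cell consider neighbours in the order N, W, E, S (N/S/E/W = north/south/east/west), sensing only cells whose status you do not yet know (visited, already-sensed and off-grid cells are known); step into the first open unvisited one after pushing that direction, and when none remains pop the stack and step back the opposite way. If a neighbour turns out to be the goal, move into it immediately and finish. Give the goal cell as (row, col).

Do: sense[dir: north]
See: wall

Do: sense[dir: west]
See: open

Do: push[x: west]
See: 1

Do: move[dir: west]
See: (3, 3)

Do: sense[dir: north]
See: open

Do: push[x: north]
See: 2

Do: move[dir: north]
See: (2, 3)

Do: sense[dir: north]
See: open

Do: push[x: north]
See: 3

Do: move[dir: north]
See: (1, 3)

Do: sense[dir: north]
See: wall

Do: sense[dir: west]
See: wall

Do: sense[dir: east]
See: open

Do: push[x: east]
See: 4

Do: move[dir: east]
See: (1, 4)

Do: sense[dir: north]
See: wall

Do: sense[dir: east]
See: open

Do: push[x: east]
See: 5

Do: move[dir: east]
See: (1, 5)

Do: sense[dir: north]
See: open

Do: push[x: north]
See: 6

Do: move[dir: north]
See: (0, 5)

Do: pop[]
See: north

Do: move[dir: south]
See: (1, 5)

Do: sense[dir: south]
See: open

Do: push[x: south]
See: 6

Do: move[dir: south]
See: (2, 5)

Do: sense[dir: south]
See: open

Do: push[x: south]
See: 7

Do: move[dir: south]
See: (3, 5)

Do: sense[dir: south]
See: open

Do: push[x: south]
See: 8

Do: move[dir: south]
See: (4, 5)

Do: sense[dir: west]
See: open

Do: push[x: west]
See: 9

Do: move[dir: west]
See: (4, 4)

Do: sense[dir: west]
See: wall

Do: sense[dir: south]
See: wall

Do: pop[]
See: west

Do: move[dir: east]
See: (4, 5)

Do: sense[dir: south]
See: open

Do: push[x: south]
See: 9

Do: move[dir: south]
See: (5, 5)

Do: sense[dir: south]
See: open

Do: push[x: south]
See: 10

Do: move[dir: south]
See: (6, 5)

Do: sense[dir: west]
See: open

Do: push[x: west]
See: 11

Do: move[dir: west]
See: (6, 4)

Do: sense[dir: west]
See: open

Do: push[x: west]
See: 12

Do: move[dir: west]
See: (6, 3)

Do: sense[dir: north]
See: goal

Do: move[dir: north]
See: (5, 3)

Answer: (5, 3)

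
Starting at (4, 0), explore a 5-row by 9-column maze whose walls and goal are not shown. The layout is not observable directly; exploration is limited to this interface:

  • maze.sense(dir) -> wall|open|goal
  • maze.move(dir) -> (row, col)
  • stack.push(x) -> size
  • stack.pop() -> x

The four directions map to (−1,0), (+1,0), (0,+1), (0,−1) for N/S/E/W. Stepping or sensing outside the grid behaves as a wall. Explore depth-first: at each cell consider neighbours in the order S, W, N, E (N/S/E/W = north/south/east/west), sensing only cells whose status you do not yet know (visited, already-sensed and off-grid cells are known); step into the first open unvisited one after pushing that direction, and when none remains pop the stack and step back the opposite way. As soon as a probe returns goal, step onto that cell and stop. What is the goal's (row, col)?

-> sense(dir='north')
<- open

-> push(x='north')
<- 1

-> move(dir='north')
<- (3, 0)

-> sense(dir='north')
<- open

-> push(x='north')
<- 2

-> move(dir='north')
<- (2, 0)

-> sense(dir='north')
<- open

-> push(x='north')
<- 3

-> move(dir='north')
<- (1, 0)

-> sense(dir='north')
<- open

-> push(x='north')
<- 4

-> move(dir='north')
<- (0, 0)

-> sense(dir='east')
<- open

-> push(x='east')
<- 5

-> move(dir='east')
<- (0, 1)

-> sense(dir='south')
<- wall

-> sense(dir='east')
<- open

-> push(x='east')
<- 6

-> move(dir='east')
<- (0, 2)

-> sense(dir='south')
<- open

-> push(x='south')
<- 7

-> move(dir='south')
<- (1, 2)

-> sense(dir='south')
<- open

-> push(x='south')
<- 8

-> move(dir='south')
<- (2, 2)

-> sense(dir='south')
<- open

-> push(x='south')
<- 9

-> move(dir='south')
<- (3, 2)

-> sense(dir='south')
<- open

-> push(x='south')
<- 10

-> move(dir='south')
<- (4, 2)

-> sense(dir='west')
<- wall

-> sense(dir='east')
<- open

-> push(x='east')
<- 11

-> move(dir='east')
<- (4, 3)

-> sense(dir='north')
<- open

-> push(x='north')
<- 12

-> move(dir='north')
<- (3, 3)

-> sense(dir='north')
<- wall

-> sense(dir='east')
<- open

-> push(x='east')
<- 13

-> move(dir='east')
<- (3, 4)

-> sense(dir='south')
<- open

-> push(x='south')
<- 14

-> move(dir='south')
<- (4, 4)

-> sense(dir='east')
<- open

-> push(x='east')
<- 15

-> move(dir='east')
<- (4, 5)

-> sense(dir='north')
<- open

-> push(x='north')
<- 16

-> move(dir='north')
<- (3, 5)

-> sense(dir='north')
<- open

-> push(x='north')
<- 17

-> move(dir='north')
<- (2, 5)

-> sense(dir='west')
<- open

-> push(x='west')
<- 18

-> move(dir='west')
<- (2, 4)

-> sense(dir='north')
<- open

-> push(x='north')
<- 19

-> move(dir='north')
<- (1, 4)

-> sense(dir='west')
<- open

-> push(x='west')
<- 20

-> move(dir='west')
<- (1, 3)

-> sense(dir='north')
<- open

-> push(x='north')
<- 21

-> move(dir='north')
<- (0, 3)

-> sense(dir='east')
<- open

-> push(x='east')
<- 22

-> move(dir='east')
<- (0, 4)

-> sense(dir='east')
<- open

-> push(x='east')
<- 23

-> move(dir='east')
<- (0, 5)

-> sense(dir='south')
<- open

-> push(x='south')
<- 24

-> move(dir='south')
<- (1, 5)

-> sense(dir='east')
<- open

-> push(x='east')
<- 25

-> move(dir='east')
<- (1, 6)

-> sense(dir='south')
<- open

-> push(x='south')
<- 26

-> move(dir='south')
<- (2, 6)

-> sense(dir='south')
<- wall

-> sense(dir='east')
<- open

-> push(x='east')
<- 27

-> move(dir='east')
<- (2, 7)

-> sense(dir='south')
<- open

-> push(x='south')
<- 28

-> move(dir='south')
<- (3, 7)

-> sense(dir='south')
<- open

-> push(x='south')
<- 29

-> move(dir='south')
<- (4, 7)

-> sense(dir='west')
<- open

-> push(x='west')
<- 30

-> move(dir='west')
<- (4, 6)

-> pop()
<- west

-> move(dir='east')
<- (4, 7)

-> sense(dir='east')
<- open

-> push(x='east')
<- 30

-> move(dir='east')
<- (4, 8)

-> sense(dir='north')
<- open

-> push(x='north')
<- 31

-> move(dir='north')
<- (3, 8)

-> sense(dir='north')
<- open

-> push(x='north')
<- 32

-> move(dir='north')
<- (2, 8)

-> sense(dir='north')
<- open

-> push(x='north')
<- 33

-> move(dir='north')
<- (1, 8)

-> sense(dir='west')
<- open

-> push(x='west')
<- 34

-> move(dir='west')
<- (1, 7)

-> sense(dir='north')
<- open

-> push(x='north')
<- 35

-> move(dir='north')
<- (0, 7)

-> sense(dir='west')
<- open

-> push(x='west')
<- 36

-> move(dir='west')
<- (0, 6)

-> pop()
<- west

-> move(dir='east')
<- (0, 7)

-> sense(dir='east')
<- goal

-> move(dir='east')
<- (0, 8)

Answer: (0, 8)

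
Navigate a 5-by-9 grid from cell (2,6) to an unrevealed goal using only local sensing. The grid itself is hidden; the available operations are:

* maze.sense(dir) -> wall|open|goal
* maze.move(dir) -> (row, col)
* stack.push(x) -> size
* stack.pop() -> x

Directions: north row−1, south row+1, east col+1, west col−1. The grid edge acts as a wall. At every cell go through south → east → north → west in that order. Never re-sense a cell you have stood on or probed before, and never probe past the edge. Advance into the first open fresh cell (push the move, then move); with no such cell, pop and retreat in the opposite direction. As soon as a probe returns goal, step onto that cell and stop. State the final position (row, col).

CALL maze.sense[dir='south']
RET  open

CALL stack.push[x='south']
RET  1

CALL maze.move[dir='south']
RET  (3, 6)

CALL maze.sense[dir='south']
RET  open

CALL stack.push[x='south']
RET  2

CALL maze.move[dir='south']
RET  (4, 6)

CALL maze.sense[dir='east']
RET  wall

CALL maze.sense[dir='west']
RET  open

CALL stack.push[x='west']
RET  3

CALL maze.move[dir='west']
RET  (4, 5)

CALL maze.sense[dir='north']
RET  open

CALL stack.push[x='north']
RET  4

CALL maze.move[dir='north']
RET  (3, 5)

CALL maze.sense[dir='north']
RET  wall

CALL maze.sense[dir='west']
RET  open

CALL stack.push[x='west']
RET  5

CALL maze.move[dir='west']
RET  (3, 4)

CALL maze.sense[dir='south']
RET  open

CALL stack.push[x='south']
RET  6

CALL maze.move[dir='south']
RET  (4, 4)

CALL maze.sense[dir='west']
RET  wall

CALL stack.pop[]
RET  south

CALL maze.move[dir='north']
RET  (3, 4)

CALL maze.sense[dir='north']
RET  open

CALL stack.push[x='north']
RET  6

CALL maze.move[dir='north']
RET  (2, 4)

CALL maze.sense[dir='north']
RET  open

CALL stack.push[x='north']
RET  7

CALL maze.move[dir='north']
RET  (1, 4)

CALL maze.sense[dir='east']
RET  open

CALL stack.push[x='east']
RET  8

CALL maze.move[dir='east']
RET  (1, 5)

CALL maze.sense[dir='east']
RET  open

CALL stack.push[x='east']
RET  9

CALL maze.move[dir='east']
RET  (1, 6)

CALL maze.sense[dir='east']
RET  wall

CALL maze.sense[dir='north']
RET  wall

CALL stack.pop[]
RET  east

CALL maze.move[dir='west']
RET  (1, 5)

CALL maze.sense[dir='north']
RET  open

CALL stack.push[x='north']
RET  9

CALL maze.move[dir='north']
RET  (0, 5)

CALL maze.sense[dir='west']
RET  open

CALL stack.push[x='west']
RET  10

CALL maze.move[dir='west']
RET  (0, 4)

CALL maze.sense[dir='west']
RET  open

CALL stack.push[x='west']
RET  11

CALL maze.move[dir='west']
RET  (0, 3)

CALL maze.sense[dir='south']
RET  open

CALL stack.push[x='south']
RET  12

CALL maze.move[dir='south']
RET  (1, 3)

CALL maze.sense[dir='south']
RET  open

CALL stack.push[x='south']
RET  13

CALL maze.move[dir='south']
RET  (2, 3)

CALL maze.sense[dir='south']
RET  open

CALL stack.push[x='south']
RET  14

CALL maze.move[dir='south']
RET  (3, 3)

CALL maze.sense[dir='west']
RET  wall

CALL stack.pop[]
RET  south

CALL maze.move[dir='north']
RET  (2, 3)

CALL maze.sense[dir='west']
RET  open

CALL stack.push[x='west']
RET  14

CALL maze.move[dir='west']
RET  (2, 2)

CALL maze.sense[dir='north']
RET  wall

CALL maze.sense[dir='west']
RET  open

CALL stack.push[x='west']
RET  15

CALL maze.move[dir='west']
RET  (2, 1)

CALL maze.sense[dir='south']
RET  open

CALL stack.push[x='south']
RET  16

CALL maze.move[dir='south']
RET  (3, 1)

CALL maze.sense[dir='south']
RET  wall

CALL maze.sense[dir='west']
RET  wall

CALL stack.pop[]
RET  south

CALL maze.move[dir='north']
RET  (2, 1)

CALL maze.sense[dir='north']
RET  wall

CALL maze.sense[dir='west']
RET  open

CALL stack.push[x='west']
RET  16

CALL maze.move[dir='west']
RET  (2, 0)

CALL maze.sense[dir='north']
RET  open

CALL stack.push[x='north']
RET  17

CALL maze.move[dir='north']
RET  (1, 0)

CALL maze.sense[dir='north']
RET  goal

CALL maze.move[dir='north']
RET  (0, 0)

Answer: (0, 0)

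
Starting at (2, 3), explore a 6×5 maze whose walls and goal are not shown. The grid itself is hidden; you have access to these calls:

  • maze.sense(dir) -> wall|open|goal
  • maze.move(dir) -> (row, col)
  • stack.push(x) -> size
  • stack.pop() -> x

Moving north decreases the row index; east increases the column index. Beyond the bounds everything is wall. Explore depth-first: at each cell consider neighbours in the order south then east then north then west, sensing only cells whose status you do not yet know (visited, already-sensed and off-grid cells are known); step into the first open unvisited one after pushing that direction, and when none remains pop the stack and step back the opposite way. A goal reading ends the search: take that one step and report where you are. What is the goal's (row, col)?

Invoking maze.sense(dir=south), : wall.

Invoking maze.sense(dir=east), and observe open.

I run stack.push(x=east), and observe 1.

Invoking maze.move(dir=east), — result: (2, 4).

Calling maze.sense(dir=south), yielding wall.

I invoke maze.sense(dir=north), and get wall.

I run stack.pop(), — result: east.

I invoke maze.move(dir=west), and see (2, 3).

Invoking maze.sense(dir=north), → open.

I invoke stack.push(x=north), and get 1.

I try maze.move(dir=north), and observe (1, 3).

Next I call maze.sense(dir=north), which returns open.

I run stack.push(x=north), — result: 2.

Invoking maze.move(dir=north), yielding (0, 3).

I invoke maze.sense(dir=east), giving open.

I use stack.push(x=east), — result: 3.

Using maze.move(dir=east), and observe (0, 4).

I invoke stack.pop(), yielding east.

I invoke maze.move(dir=west), : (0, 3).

Calling maze.sense(dir=west), and observe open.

I use stack.push(x=west), → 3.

I try maze.move(dir=west), and get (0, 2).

I call maze.sense(dir=south), and see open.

I try stack.push(x=south), and see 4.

Now I run maze.move(dir=south), : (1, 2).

I invoke maze.sense(dir=south), which returns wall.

Using maze.sense(dir=west), yielding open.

Invoking stack.push(x=west), giving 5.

Now I run maze.move(dir=west), and see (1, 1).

Using maze.sense(dir=south), which returns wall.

I try maze.sense(dir=north), → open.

Calling stack.push(x=north), → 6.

Using maze.move(dir=north), giving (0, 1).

Using maze.sense(dir=west), — result: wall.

I call stack.pop(), and observe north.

Using maze.move(dir=south), — result: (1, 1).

Invoking maze.sense(dir=west), and see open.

I call stack.push(x=west), → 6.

Now I run maze.move(dir=west), → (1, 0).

Now I run maze.sense(dir=south), — result: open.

Then stack.push(x=south), — result: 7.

I use maze.move(dir=south), — result: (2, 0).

Then maze.sense(dir=south), : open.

Now I run stack.push(x=south), giving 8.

Then maze.move(dir=south), — result: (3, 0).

I run maze.sense(dir=south), and see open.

I use stack.push(x=south), → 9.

Then maze.move(dir=south), giving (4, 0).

Now I run maze.sense(dir=south), — result: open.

Invoking stack.push(x=south), giving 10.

Now I run maze.move(dir=south), and observe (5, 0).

Then maze.sense(dir=east), → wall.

Then stack.pop, which returns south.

I call maze.move(dir=north), : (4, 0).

Using maze.sense(dir=east), and see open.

I invoke stack.push(x=east), → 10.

I invoke maze.move(dir=east), : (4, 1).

I run maze.sense(dir=east), yielding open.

Using stack.push(x=east), and get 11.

I use maze.move(dir=east), yielding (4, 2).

Invoking maze.sense(dir=south), : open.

I invoke stack.push(x=south), and get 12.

I run maze.move(dir=south), and get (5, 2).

Calling maze.sense(dir=east), and get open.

Now I run stack.push(x=east), which returns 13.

Now I run maze.move(dir=east), and get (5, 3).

I call maze.sense(dir=east), — result: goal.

Using maze.move(dir=east), — result: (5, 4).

Answer: (5, 4)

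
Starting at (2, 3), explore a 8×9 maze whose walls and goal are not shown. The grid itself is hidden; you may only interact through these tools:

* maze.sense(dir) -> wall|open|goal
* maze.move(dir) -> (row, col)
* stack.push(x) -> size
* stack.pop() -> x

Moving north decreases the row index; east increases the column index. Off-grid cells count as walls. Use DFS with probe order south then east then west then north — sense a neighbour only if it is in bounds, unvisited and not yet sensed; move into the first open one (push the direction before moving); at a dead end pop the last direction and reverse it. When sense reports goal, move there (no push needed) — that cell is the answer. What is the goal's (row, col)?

Action: maze.sense[dir→south]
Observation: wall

Action: maze.sense[dir→east]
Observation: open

Action: stack.push[x→east]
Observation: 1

Action: maze.move[dir→east]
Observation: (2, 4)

Action: maze.sense[dir→south]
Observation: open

Action: stack.push[x→south]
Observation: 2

Action: maze.move[dir→south]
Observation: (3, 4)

Action: maze.sense[dir→south]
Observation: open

Action: stack.push[x→south]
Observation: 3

Action: maze.move[dir→south]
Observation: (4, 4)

Action: maze.sense[dir→south]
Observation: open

Action: stack.push[x→south]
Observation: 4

Action: maze.move[dir→south]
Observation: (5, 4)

Action: maze.sense[dir→south]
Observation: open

Action: stack.push[x→south]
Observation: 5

Action: maze.move[dir→south]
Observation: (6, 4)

Action: maze.sense[dir→south]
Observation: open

Action: stack.push[x→south]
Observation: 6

Action: maze.move[dir→south]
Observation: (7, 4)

Action: maze.sense[dir→east]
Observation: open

Action: stack.push[x→east]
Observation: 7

Action: maze.move[dir→east]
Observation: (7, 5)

Action: maze.sense[dir→east]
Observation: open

Action: stack.push[x→east]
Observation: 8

Action: maze.move[dir→east]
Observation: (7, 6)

Action: maze.sense[dir→east]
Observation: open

Action: stack.push[x→east]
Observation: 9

Action: maze.move[dir→east]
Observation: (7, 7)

Action: maze.sense[dir→east]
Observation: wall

Action: maze.sense[dir→north]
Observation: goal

Action: maze.move[dir→north]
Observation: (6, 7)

Answer: (6, 7)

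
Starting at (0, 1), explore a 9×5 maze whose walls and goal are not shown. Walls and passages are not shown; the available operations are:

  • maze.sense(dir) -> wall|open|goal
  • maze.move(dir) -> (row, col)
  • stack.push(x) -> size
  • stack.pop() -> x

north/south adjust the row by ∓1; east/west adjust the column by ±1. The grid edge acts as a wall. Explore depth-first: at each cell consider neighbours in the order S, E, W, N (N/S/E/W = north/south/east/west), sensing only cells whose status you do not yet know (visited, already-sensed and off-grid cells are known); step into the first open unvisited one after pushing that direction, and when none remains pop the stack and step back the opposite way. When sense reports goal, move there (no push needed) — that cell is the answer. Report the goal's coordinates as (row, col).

→ sense(dir: south)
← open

→ push(x: south)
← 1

→ move(dir: south)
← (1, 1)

→ sense(dir: south)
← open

→ push(x: south)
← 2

→ move(dir: south)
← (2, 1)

→ sense(dir: south)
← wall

→ sense(dir: east)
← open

→ push(x: east)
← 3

→ move(dir: east)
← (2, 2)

→ sense(dir: south)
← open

→ push(x: south)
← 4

→ move(dir: south)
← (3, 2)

→ sense(dir: south)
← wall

→ sense(dir: east)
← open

→ push(x: east)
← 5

→ move(dir: east)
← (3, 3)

→ sense(dir: south)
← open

→ push(x: south)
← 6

→ move(dir: south)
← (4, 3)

→ sense(dir: south)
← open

→ push(x: south)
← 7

→ move(dir: south)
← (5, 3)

→ sense(dir: south)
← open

→ push(x: south)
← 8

→ move(dir: south)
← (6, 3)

→ sense(dir: south)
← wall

→ sense(dir: east)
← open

→ push(x: east)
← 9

→ move(dir: east)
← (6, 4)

→ sense(dir: south)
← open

→ push(x: south)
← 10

→ move(dir: south)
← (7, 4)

→ sense(dir: south)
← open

→ push(x: south)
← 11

→ move(dir: south)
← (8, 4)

→ sense(dir: west)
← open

→ push(x: west)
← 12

→ move(dir: west)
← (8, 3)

→ sense(dir: west)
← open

→ push(x: west)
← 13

→ move(dir: west)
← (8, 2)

→ sense(dir: west)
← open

→ push(x: west)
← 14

→ move(dir: west)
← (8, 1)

→ sense(dir: west)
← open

→ push(x: west)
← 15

→ move(dir: west)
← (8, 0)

→ sense(dir: north)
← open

→ push(x: north)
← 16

→ move(dir: north)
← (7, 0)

→ sense(dir: east)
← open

→ push(x: east)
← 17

→ move(dir: east)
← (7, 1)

→ sense(dir: east)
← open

→ push(x: east)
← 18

→ move(dir: east)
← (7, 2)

→ sense(dir: north)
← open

→ push(x: north)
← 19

→ move(dir: north)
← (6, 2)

→ sense(dir: west)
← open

→ push(x: west)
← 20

→ move(dir: west)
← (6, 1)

→ sense(dir: west)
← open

→ push(x: west)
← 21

→ move(dir: west)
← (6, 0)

→ sense(dir: north)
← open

→ push(x: north)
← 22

→ move(dir: north)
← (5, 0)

→ sense(dir: east)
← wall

→ sense(dir: north)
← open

→ push(x: north)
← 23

→ move(dir: north)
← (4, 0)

→ sense(dir: east)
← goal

→ move(dir: east)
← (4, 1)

Answer: (4, 1)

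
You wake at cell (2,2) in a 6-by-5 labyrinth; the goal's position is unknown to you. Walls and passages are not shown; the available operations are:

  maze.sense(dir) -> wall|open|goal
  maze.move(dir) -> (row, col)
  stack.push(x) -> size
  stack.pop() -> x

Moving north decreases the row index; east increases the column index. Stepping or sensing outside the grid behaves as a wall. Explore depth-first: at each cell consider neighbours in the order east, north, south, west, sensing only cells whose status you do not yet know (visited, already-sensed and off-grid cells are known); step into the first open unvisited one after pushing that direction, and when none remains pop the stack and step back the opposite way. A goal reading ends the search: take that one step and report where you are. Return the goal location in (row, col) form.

>> sense(dir=east)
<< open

>> push(x=east)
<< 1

>> move(dir=east)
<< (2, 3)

>> sense(dir=east)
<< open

>> push(x=east)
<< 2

>> move(dir=east)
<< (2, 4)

>> sense(dir=north)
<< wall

>> sense(dir=south)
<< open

>> push(x=south)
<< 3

>> move(dir=south)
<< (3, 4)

>> sense(dir=south)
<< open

>> push(x=south)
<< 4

>> move(dir=south)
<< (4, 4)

>> sense(dir=south)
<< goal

>> move(dir=south)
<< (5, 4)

Answer: (5, 4)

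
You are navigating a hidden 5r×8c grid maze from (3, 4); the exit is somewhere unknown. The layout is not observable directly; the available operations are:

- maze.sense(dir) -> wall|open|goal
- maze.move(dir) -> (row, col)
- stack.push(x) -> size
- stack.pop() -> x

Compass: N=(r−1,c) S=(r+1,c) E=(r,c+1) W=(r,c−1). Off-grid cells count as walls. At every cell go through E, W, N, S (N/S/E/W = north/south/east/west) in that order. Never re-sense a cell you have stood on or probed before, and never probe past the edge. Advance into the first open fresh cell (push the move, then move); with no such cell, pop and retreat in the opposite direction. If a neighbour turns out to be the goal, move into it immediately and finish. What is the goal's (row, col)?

==> maze.sense(dir='east')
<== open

==> stack.push(x='east')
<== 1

==> maze.move(dir='east')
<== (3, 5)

==> maze.sense(dir='east')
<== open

==> stack.push(x='east')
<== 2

==> maze.move(dir='east')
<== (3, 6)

==> maze.sense(dir='east')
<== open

==> stack.push(x='east')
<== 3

==> maze.move(dir='east')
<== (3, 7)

==> maze.sense(dir='north')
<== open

==> stack.push(x='north')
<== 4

==> maze.move(dir='north')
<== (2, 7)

==> maze.sense(dir='west')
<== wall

==> maze.sense(dir='north')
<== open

==> stack.push(x='north')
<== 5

==> maze.move(dir='north')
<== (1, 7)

==> maze.sense(dir='west')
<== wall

==> maze.sense(dir='north')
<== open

==> stack.push(x='north')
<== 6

==> maze.move(dir='north')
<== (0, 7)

==> maze.sense(dir='west')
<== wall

==> stack.pop()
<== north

==> maze.move(dir='south')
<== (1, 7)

==> stack.pop()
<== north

==> maze.move(dir='south')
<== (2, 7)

==> stack.pop()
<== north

==> maze.move(dir='south')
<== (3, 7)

==> maze.sense(dir='south')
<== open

==> stack.push(x='south')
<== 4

==> maze.move(dir='south')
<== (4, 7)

==> maze.sense(dir='west')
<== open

==> stack.push(x='west')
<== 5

==> maze.move(dir='west')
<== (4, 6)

==> maze.sense(dir='west')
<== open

==> stack.push(x='west')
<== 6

==> maze.move(dir='west')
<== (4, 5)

==> maze.sense(dir='west')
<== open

==> stack.push(x='west')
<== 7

==> maze.move(dir='west')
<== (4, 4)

==> maze.sense(dir='west')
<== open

==> stack.push(x='west')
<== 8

==> maze.move(dir='west')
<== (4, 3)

==> maze.sense(dir='west')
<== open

==> stack.push(x='west')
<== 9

==> maze.move(dir='west')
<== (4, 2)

==> maze.sense(dir='west')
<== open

==> stack.push(x='west')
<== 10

==> maze.move(dir='west')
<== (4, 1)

==> maze.sense(dir='west')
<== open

==> stack.push(x='west')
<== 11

==> maze.move(dir='west')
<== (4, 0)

==> maze.sense(dir='north')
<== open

==> stack.push(x='north')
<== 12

==> maze.move(dir='north')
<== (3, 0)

==> maze.sense(dir='east')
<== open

==> stack.push(x='east')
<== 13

==> maze.move(dir='east')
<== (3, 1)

==> maze.sense(dir='east')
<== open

==> stack.push(x='east')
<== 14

==> maze.move(dir='east')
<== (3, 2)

==> maze.sense(dir='east')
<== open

==> stack.push(x='east')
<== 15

==> maze.move(dir='east')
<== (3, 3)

==> maze.sense(dir='north')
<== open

==> stack.push(x='north')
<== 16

==> maze.move(dir='north')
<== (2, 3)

==> maze.sense(dir='east')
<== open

==> stack.push(x='east')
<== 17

==> maze.move(dir='east')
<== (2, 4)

==> maze.sense(dir='east')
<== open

==> stack.push(x='east')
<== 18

==> maze.move(dir='east')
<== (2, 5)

==> maze.sense(dir='north')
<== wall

==> stack.pop()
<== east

==> maze.move(dir='west')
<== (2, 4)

==> maze.sense(dir='north')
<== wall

==> stack.pop()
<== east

==> maze.move(dir='west')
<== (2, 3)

==> maze.sense(dir='west')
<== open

==> stack.push(x='west')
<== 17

==> maze.move(dir='west')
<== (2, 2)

==> maze.sense(dir='west')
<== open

==> stack.push(x='west')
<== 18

==> maze.move(dir='west')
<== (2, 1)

==> maze.sense(dir='west')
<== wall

==> maze.sense(dir='north')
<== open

==> stack.push(x='north')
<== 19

==> maze.move(dir='north')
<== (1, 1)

==> maze.sense(dir='east')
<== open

==> stack.push(x='east')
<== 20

==> maze.move(dir='east')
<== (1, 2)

==> maze.sense(dir='east')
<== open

==> stack.push(x='east')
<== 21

==> maze.move(dir='east')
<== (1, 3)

==> maze.sense(dir='north')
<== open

==> stack.push(x='north')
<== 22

==> maze.move(dir='north')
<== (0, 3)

==> maze.sense(dir='east')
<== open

==> stack.push(x='east')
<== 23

==> maze.move(dir='east')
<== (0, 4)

==> maze.sense(dir='east')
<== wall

==> stack.pop()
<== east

==> maze.move(dir='west')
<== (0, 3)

==> maze.sense(dir='west')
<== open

==> stack.push(x='west')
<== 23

==> maze.move(dir='west')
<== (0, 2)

==> maze.sense(dir='west')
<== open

==> stack.push(x='west')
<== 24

==> maze.move(dir='west')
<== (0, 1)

==> maze.sense(dir='west')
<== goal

==> maze.move(dir='west')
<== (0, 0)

Answer: (0, 0)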